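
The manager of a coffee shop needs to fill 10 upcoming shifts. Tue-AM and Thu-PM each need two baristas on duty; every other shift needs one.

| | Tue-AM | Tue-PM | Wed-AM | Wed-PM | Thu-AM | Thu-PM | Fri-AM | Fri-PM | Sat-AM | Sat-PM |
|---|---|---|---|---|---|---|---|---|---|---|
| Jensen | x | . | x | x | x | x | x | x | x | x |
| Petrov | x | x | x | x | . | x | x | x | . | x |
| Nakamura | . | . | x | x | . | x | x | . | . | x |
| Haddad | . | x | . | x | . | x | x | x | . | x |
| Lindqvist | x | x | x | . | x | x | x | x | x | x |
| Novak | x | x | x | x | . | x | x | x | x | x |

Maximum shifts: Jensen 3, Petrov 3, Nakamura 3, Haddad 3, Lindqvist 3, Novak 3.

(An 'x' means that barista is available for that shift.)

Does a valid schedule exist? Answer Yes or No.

Yes

One valid schedule: Tue-AM→Lindqvist+Novak, Tue-PM→Petrov, Wed-AM→Jensen, Wed-PM→Petrov, Thu-AM→Jensen, Thu-PM→Nakamura+Haddad, Fri-AM→Nakamura, Fri-PM→Petrov, Sat-AM→Jensen, Sat-PM→Nakamura.
Loads: Jensen 3/3, Petrov 3/3, Nakamura 3/3, Haddad 1/3, Lindqvist 1/3, Novak 1/3 — all within limits.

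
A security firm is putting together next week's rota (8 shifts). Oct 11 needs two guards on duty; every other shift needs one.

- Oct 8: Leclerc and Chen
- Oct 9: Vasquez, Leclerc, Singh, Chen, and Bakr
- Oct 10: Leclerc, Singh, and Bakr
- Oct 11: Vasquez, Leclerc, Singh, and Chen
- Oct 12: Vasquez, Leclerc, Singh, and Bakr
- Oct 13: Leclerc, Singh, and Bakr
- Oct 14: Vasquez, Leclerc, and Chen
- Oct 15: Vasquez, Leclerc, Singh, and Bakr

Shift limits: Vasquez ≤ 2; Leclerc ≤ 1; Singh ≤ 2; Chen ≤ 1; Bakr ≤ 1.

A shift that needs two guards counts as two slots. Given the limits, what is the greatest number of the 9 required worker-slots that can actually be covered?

Total capacity across all guards is 2+1+2+1+1 = 7, and 9 slots are needed, so at most 7 can be filled.
An assignment achieving 7: Oct 8→Leclerc, Oct 10→Singh, Oct 11→Vasquez+Chen, Oct 12→Bakr, Oct 13→Singh, Oct 14→Vasquez.
Loads: Vasquez 2/2, Leclerc 1/1, Singh 2/2, Chen 1/1, Bakr 1/1.

7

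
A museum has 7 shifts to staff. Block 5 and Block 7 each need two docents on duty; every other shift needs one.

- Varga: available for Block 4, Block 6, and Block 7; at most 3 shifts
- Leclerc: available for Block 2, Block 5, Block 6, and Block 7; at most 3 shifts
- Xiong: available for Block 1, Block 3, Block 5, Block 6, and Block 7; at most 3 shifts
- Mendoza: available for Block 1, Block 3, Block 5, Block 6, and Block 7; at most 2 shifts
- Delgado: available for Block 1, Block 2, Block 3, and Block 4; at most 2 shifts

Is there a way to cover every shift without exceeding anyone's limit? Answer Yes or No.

One valid schedule: Block 1→Xiong, Block 2→Leclerc, Block 3→Xiong, Block 4→Varga, Block 5→Leclerc+Xiong, Block 6→Varga, Block 7→Varga+Leclerc.
Loads: Varga 3/3, Leclerc 3/3, Xiong 3/3, Mendoza 0/2, Delgado 0/2 — all within limits.

Yes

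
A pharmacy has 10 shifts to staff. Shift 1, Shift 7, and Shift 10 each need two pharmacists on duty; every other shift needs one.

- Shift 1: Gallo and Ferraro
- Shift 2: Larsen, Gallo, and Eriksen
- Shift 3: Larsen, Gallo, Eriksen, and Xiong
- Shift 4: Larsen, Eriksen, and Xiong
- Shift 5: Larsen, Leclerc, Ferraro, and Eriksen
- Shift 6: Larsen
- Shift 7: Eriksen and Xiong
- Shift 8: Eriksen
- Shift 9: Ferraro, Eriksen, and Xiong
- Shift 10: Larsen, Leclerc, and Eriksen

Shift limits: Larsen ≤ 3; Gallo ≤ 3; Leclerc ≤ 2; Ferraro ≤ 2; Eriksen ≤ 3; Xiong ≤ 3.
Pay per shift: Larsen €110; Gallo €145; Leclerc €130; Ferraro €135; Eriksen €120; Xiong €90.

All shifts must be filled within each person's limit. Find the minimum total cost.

€1500

Shift 1 can only be covered by Gallo and Ferraro, so that assignment is forced.
Shift 6 can only be covered by Larsen, so that assignment is forced.
Shift 7 can only be covered by Eriksen and Xiong, so that assignment is forced.
Picking the cheapest available pharmacist for each shift independently would cost €1440, but that ignores the shift limits.
An optimal schedule: Shift 1→Ferraro+Gallo, Shift 2→Larsen, Shift 3→Eriksen, Shift 4→Xiong, Shift 5→Leclerc, Shift 6→Larsen, Shift 7→Xiong+Eriksen, Shift 8→Eriksen, Shift 9→Xiong, Shift 10→Larsen+Leclerc.
Total: 135 + 145 + 110 + 120 + 90 + 130 + 110 + 90 + 120 + 120 + 90 + 110 + 130 = €1500.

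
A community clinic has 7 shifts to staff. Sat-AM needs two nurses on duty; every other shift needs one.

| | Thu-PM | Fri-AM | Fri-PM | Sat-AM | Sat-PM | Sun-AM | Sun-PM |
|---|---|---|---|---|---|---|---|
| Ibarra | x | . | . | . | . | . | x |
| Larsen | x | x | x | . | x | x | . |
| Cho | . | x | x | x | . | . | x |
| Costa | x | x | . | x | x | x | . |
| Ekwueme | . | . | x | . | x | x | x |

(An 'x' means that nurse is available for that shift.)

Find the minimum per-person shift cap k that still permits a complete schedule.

2

With 5 nurses and 8 worker-slots to fill, someone must work at least ⌈8/5⌉ = 2 shifts, so k ≥ 2.
k = 2 works: Thu-PM→Ibarra, Fri-AM→Larsen, Fri-PM→Larsen, Sat-AM→Cho+Costa, Sat-PM→Costa, Sun-AM→Ekwueme, Sun-PM→Ibarra.
Loads: Ibarra 2, Larsen 2, Cho 1, Costa 2, Ekwueme 1 — all ≤ 2.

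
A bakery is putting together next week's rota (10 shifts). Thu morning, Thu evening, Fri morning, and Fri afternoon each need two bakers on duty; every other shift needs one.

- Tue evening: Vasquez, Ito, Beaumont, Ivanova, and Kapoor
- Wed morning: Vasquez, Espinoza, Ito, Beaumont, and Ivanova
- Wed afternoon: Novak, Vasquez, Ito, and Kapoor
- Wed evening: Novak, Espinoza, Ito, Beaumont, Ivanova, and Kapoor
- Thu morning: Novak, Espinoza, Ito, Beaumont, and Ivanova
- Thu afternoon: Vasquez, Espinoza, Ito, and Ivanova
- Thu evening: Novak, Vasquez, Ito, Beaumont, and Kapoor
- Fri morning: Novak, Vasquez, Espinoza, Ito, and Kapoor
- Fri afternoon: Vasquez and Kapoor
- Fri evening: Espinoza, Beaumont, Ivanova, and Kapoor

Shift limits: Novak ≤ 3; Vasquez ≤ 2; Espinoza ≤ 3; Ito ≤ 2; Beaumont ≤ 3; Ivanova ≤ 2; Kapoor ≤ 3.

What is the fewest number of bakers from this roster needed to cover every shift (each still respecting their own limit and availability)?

5

14 slots to fill and no one can take more than 3, so at least ⌈14/3⌉ = 5 bakers are needed.
Novak, Vasquez, Espinoza, Beaumont, and Kapoor alone can cover everything: Tue evening→Beaumont, Wed morning→Espinoza, Wed afternoon→Novak, Wed evening→Beaumont, Thu morning→Novak+Espinoza, Thu afternoon→Vasquez, Thu evening→Beaumont+Kapoor, Fri morning→Novak+Kapoor, Fri afternoon→Vasquez+Kapoor, Fri evening→Espinoza.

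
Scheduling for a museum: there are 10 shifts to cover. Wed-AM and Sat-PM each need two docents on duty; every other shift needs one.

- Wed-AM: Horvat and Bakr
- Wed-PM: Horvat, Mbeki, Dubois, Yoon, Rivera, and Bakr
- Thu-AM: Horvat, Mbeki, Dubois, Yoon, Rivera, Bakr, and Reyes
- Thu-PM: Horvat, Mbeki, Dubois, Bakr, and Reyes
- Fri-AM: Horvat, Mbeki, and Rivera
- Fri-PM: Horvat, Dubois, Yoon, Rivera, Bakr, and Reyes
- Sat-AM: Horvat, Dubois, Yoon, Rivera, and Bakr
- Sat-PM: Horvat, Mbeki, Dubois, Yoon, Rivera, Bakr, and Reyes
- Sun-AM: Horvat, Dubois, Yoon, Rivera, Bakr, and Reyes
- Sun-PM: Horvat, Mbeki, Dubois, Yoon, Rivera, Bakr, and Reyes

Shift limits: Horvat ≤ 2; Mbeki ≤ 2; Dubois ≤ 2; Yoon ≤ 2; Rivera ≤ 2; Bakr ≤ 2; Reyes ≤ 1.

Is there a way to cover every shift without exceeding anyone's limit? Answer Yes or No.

Wed-AM can only be covered by Horvat and Bakr, so that assignment is forced.
One valid schedule: Wed-AM→Horvat+Bakr, Wed-PM→Mbeki, Thu-AM→Yoon, Thu-PM→Mbeki, Fri-AM→Horvat, Fri-PM→Dubois, Sat-AM→Dubois, Sat-PM→Rivera+Bakr, Sun-AM→Yoon, Sun-PM→Rivera.
Loads: Horvat 2/2, Mbeki 2/2, Dubois 2/2, Yoon 2/2, Rivera 2/2, Bakr 2/2, Reyes 0/1 — all within limits.

Yes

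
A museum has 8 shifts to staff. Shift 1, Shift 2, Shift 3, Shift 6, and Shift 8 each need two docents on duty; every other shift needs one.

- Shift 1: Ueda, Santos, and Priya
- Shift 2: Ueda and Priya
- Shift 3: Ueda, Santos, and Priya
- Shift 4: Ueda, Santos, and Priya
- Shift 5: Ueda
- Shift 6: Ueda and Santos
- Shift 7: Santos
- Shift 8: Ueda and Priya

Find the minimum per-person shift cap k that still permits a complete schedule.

5

With 3 docents and 13 worker-slots to fill, someone must work at least ⌈13/3⌉ = 5 shifts, so k ≥ 5.
k = 5 works: Shift 1→Ueda+Santos, Shift 2→Ueda+Priya, Shift 3→Santos+Priya, Shift 4→Santos, Shift 5→Ueda, Shift 6→Ueda+Santos, Shift 7→Santos, Shift 8→Ueda+Priya.
Loads: Ueda 5, Santos 5, Priya 3 — all ≤ 5.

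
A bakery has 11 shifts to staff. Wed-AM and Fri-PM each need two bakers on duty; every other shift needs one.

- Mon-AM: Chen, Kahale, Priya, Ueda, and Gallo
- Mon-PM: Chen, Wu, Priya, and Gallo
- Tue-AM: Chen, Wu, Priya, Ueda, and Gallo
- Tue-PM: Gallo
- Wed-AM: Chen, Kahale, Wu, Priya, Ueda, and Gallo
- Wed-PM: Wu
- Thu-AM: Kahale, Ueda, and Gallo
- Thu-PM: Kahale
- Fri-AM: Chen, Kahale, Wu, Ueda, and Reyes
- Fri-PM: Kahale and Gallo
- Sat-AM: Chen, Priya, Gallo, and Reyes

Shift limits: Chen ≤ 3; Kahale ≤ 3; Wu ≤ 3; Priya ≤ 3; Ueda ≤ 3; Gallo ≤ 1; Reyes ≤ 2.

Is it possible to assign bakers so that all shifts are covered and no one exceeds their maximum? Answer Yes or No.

Total capacity is 18 and 13 slots are needed, so capacity alone doesn't rule it out.
Shifts {Tue-PM, Fri-PM} need 3 worker-slots in total, but the bakers available for any of those shifts (Kahale and Gallo) can supply at most 2 among them. So no valid schedule exists.

No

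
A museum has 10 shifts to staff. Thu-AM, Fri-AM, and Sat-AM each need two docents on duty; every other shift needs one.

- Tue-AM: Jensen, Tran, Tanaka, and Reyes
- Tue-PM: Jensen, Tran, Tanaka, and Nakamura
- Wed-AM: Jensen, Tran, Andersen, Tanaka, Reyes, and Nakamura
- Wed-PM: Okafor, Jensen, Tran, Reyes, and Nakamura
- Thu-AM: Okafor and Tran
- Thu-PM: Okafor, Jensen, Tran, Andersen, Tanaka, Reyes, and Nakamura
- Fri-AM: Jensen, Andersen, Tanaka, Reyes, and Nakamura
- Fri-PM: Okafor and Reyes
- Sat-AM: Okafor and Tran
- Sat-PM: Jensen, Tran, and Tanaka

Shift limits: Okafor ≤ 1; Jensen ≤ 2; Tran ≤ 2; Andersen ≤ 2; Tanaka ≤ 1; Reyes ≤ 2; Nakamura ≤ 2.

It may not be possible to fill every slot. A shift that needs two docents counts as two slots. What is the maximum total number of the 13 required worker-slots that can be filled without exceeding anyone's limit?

Total capacity across all docents is 1+2+2+2+1+2+2 = 12, and 13 slots are needed, so at most 12 can be filled.
An assignment achieving 12: Tue-AM→Jensen, Tue-PM→Tanaka, Wed-AM→Andersen, Wed-PM→Reyes, Thu-AM→Okafor+Tran, Thu-PM→Nakamura, Fri-AM→Andersen+Nakamura, Fri-PM→Reyes, Sat-AM→Tran, Sat-PM→Jensen.
Loads: Okafor 1/1, Jensen 2/2, Tran 2/2, Andersen 2/2, Tanaka 1/1, Reyes 2/2, Nakamura 2/2.

12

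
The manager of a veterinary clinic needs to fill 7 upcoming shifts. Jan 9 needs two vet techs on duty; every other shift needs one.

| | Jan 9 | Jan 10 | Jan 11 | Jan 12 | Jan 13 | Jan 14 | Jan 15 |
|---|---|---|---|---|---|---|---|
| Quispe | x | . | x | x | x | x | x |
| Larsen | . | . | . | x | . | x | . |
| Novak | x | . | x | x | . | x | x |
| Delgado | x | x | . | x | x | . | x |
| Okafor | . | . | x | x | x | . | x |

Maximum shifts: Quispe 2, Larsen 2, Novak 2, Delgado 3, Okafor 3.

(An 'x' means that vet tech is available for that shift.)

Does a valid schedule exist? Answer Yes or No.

Jan 10 can only be covered by Delgado, so that assignment is forced.
One valid schedule: Jan 9→Quispe+Novak, Jan 10→Delgado, Jan 11→Quispe, Jan 12→Larsen, Jan 13→Delgado, Jan 14→Larsen, Jan 15→Novak.
Loads: Quispe 2/2, Larsen 2/2, Novak 2/2, Delgado 2/3, Okafor 0/3 — all within limits.

Yes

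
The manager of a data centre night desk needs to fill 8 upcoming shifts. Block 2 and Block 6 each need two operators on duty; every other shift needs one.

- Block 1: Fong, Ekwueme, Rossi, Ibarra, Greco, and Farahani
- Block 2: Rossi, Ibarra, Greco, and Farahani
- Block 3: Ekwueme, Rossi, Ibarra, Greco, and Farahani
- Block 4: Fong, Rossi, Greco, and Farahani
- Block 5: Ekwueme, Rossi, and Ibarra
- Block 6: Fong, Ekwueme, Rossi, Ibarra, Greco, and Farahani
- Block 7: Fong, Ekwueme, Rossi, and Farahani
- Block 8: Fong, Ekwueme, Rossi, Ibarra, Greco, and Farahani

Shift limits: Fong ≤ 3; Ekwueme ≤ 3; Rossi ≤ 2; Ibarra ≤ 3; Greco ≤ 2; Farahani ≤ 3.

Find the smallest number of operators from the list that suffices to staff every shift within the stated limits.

4

10 slots to fill and no one can take more than 3, so at least ⌈10/3⌉ = 4 operators are needed.
Fong, Ekwueme, Rossi, and Ibarra alone can cover everything: Block 1→Fong, Block 2→Rossi+Ibarra, Block 3→Ekwueme, Block 4→Fong, Block 5→Ekwueme, Block 6→Rossi+Ibarra, Block 7→Fong, Block 8→Ekwueme.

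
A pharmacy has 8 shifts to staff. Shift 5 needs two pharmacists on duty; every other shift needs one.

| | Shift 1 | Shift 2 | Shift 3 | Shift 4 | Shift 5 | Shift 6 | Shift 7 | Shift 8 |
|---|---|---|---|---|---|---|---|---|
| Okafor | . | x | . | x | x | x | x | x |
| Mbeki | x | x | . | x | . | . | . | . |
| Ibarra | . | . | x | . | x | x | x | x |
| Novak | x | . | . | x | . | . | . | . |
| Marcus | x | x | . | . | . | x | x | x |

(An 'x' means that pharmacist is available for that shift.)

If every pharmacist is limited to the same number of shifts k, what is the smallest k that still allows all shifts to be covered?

2

With 5 pharmacists and 9 worker-slots to fill, someone must work at least ⌈9/5⌉ = 2 shifts, so k ≥ 2.
k = 2 works: Shift 1→Mbeki, Shift 2→Mbeki, Shift 3→Ibarra, Shift 4→Novak, Shift 5→Okafor+Ibarra, Shift 6→Okafor, Shift 7→Marcus, Shift 8→Marcus.
Loads: Okafor 2, Mbeki 2, Ibarra 2, Novak 1, Marcus 2 — all ≤ 2.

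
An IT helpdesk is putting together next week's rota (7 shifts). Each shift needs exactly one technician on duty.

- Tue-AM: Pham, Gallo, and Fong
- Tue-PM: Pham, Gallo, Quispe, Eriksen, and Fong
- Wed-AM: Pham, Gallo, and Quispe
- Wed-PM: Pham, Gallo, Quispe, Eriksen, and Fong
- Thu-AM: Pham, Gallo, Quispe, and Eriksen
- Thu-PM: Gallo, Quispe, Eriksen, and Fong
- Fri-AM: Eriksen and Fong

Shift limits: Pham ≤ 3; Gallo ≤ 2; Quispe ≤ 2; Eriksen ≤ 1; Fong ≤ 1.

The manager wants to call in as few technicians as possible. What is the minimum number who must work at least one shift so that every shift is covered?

4

7 slots to fill and no one can take more than 3, so at least ⌈7/3⌉ = 3 technicians are needed.
No set of 3 technicians can cover every shift (each such set leaves at least one shift with no one available or exceeds a cap).
Pham, Gallo, Quispe, and Eriksen alone can cover everything: Tue-AM→Pham, Tue-PM→Pham, Wed-AM→Pham, Wed-PM→Gallo, Thu-AM→Quispe, Thu-PM→Gallo, Fri-AM→Eriksen.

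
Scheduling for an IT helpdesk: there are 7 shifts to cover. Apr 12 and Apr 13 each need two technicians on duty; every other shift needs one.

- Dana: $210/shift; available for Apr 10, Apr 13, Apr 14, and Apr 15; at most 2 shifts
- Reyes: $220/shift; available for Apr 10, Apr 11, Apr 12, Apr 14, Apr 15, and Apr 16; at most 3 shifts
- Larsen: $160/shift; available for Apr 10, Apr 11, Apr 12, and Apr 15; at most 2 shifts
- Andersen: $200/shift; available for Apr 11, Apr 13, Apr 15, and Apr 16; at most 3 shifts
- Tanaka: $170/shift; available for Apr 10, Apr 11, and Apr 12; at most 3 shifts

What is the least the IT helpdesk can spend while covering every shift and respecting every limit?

Apr 13 can only be covered by Dana and Andersen, so that assignment is forced.
Picking the cheapest available technician for each shift independently would cost $1630, but that ignores the shift limits.
An optimal schedule: Apr 10→Tanaka, Apr 11→Tanaka, Apr 12→Larsen+Tanaka, Apr 13→Andersen+Dana, Apr 14→Dana, Apr 15→Larsen, Apr 16→Andersen.
Total: 170 + 170 + 160 + 170 + 200 + 210 + 210 + 160 + 200 = $1650.

$1650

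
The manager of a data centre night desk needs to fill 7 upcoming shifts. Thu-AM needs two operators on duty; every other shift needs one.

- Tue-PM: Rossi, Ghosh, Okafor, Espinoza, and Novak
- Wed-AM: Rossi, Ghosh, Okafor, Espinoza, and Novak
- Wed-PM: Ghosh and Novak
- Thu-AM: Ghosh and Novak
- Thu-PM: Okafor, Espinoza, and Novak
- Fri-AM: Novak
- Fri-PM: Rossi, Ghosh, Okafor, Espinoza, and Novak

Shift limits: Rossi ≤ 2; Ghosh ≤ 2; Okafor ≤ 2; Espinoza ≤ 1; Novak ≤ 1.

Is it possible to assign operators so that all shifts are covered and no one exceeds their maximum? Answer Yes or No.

Total capacity is 8 and 8 slots are needed, so capacity alone doesn't rule it out.
Shifts {Thu-AM, Fri-AM} need 3 worker-slots in total, but the operators available for any of those shifts (Ghosh and Novak) can supply at most 2 among them. So no valid schedule exists.

No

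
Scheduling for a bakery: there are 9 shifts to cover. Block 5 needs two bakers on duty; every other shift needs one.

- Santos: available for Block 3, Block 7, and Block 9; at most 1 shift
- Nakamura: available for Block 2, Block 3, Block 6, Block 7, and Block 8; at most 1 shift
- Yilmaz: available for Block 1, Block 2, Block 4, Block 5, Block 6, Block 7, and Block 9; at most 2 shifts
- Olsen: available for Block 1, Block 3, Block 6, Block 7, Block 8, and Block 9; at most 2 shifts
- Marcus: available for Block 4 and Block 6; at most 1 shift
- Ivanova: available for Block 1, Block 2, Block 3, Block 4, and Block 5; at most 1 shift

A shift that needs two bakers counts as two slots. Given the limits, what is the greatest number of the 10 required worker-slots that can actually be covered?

Total capacity across all bakers is 1+1+2+2+1+1 = 8, and 10 slots are needed, so at most 8 can be filled.
An assignment achieving 8: Block 1→Yilmaz, Block 3→Olsen, Block 4→Marcus, Block 5→Yilmaz+Ivanova, Block 6→Olsen, Block 8→Nakamura, Block 9→Santos.
Loads: Santos 1/1, Nakamura 1/1, Yilmaz 2/2, Olsen 2/2, Marcus 1/1, Ivanova 1/1.

8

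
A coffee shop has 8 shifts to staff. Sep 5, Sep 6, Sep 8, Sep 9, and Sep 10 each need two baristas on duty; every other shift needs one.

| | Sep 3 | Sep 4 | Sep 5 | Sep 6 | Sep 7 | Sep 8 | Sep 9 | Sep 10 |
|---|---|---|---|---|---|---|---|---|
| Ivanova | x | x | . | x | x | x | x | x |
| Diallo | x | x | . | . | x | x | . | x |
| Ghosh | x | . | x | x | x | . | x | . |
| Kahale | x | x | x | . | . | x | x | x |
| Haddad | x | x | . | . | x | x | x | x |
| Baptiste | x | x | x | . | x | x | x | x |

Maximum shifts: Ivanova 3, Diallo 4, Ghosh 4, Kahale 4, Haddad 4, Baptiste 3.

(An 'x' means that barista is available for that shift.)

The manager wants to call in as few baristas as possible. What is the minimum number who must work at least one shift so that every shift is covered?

4

13 slots to fill and no one can take more than 4, so at least ⌈13/4⌉ = 4 baristas are needed.
Ivanova, Diallo, Ghosh, and Kahale alone can cover everything: Sep 3→Diallo, Sep 4→Ivanova, Sep 5→Ghosh+Kahale, Sep 6→Ivanova+Ghosh, Sep 7→Ivanova, Sep 8→Diallo+Kahale, Sep 9→Ghosh+Kahale, Sep 10→Diallo+Kahale.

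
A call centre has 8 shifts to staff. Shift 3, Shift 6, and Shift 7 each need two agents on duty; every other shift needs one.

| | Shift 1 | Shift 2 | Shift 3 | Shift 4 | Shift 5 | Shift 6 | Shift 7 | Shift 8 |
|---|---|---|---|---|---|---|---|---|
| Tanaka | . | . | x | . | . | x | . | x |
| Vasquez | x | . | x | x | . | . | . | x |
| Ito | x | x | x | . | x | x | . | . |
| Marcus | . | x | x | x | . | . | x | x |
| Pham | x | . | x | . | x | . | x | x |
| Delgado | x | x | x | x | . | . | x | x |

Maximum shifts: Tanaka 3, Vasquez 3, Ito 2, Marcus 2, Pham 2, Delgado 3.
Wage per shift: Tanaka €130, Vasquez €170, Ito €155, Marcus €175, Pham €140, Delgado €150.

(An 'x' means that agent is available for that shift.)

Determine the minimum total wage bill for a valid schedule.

€1600

Shift 6 can only be covered by Tanaka and Ito, so that assignment is forced.
Picking the cheapest available agent for each shift independently would cost €1555, but that ignores the shift limits.
An optimal schedule: Shift 1→Ito, Shift 2→Delgado, Shift 3→Tanaka+Vasquez, Shift 4→Delgado, Shift 5→Pham, Shift 6→Tanaka+Ito, Shift 7→Pham+Delgado, Shift 8→Tanaka.
Total: 155 + 150 + 130 + 170 + 150 + 140 + 130 + 155 + 140 + 150 + 130 = €1600.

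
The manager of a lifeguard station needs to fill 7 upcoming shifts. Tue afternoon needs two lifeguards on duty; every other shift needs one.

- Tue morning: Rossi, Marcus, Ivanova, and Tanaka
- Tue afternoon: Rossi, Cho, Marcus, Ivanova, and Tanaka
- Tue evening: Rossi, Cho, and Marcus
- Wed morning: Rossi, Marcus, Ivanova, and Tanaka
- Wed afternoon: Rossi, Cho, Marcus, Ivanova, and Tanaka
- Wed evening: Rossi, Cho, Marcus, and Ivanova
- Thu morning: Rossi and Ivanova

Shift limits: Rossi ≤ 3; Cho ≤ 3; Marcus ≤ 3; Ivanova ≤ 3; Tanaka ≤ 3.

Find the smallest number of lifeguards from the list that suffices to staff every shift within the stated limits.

8 slots to fill and no one can take more than 3, so at least ⌈8/3⌉ = 3 lifeguards are needed.
Rossi, Cho, and Marcus alone can cover everything: Tue morning→Rossi, Tue afternoon→Cho+Marcus, Tue evening→Cho, Wed morning→Rossi, Wed afternoon→Cho, Wed evening→Marcus, Thu morning→Rossi.

3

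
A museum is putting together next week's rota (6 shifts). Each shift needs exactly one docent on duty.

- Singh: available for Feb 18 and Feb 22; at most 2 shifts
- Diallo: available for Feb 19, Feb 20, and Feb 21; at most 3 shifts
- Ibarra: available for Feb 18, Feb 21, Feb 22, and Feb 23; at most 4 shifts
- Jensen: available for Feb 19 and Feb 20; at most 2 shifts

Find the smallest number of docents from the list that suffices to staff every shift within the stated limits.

2

6 slots to fill and no one can take more than 4, so at least ⌈6/4⌉ = 2 docents are needed.
Diallo and Ibarra alone can cover everything: Feb 18→Ibarra, Feb 19→Diallo, Feb 20→Diallo, Feb 21→Diallo, Feb 22→Ibarra, Feb 23→Ibarra.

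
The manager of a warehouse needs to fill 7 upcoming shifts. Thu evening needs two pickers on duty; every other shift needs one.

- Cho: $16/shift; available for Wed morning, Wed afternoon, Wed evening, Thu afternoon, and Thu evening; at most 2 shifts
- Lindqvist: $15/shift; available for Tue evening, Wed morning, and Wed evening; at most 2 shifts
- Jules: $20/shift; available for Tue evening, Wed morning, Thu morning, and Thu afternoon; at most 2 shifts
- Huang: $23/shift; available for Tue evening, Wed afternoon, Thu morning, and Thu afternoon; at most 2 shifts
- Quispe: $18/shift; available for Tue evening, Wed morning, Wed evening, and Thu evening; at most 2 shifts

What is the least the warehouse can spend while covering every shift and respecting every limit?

$138

Thu evening can only be covered by Cho and Quispe, so that assignment is forced.
Picking the cheapest available picker for each shift independently would cost $131, but that ignores the shift limits.
An optimal schedule: Tue evening→Lindqvist, Wed morning→Quispe, Wed afternoon→Cho, Wed evening→Lindqvist, Thu morning→Jules, Thu afternoon→Jules, Thu evening→Cho+Quispe.
Total: 15 + 18 + 16 + 15 + 20 + 20 + 16 + 18 = $138.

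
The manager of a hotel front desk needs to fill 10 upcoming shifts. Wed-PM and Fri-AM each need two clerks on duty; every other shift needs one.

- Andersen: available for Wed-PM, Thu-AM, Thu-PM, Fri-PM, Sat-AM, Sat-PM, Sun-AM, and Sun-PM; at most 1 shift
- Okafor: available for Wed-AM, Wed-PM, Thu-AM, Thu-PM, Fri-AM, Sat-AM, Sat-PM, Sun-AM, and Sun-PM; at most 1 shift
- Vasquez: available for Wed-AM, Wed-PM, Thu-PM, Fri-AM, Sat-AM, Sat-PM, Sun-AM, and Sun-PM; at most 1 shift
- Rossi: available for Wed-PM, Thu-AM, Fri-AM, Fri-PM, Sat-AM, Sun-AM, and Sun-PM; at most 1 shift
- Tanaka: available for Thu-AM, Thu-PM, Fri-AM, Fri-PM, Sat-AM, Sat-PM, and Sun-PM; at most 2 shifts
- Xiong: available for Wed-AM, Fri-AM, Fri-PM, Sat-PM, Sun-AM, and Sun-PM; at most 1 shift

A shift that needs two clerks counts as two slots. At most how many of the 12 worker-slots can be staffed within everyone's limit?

Total capacity across all clerks is 1+1+1+1+2+1 = 7, and 12 slots are needed, so at most 7 can be filled.
An assignment achieving 7: Wed-AM→Okafor, Wed-PM→Andersen+Vasquez, Thu-AM→Rossi, Thu-PM→Tanaka, Fri-AM→Xiong, Fri-PM→Tanaka.
Loads: Andersen 1/1, Okafor 1/1, Vasquez 1/1, Rossi 1/1, Tanaka 2/2, Xiong 1/1.

7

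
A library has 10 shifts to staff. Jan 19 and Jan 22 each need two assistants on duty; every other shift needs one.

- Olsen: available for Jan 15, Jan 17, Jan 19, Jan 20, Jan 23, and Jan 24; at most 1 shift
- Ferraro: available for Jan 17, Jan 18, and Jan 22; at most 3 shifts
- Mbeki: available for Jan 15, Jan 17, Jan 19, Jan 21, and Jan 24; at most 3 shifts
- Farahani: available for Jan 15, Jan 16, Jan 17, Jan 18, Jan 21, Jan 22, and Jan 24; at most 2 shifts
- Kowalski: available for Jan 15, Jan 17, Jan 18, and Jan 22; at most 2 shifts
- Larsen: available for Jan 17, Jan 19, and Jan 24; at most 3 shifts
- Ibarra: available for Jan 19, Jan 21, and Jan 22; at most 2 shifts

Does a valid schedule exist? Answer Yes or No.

No

Total capacity is 16 and 12 slots are needed, so capacity alone doesn't rule it out.
Shifts {Jan 20, Jan 23} need 2 worker-slots in total, but the assistants available for any of those shifts (Olsen) can supply at most 1 among them. So no valid schedule exists.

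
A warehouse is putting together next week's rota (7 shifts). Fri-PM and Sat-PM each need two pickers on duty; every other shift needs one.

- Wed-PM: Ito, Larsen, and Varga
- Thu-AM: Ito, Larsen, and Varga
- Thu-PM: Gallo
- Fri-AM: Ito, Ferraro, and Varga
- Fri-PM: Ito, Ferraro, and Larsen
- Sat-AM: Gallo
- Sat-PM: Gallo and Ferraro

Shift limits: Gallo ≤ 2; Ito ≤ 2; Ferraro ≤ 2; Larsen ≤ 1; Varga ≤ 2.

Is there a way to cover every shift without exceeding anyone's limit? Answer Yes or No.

No

Total capacity is 9 and 9 slots are needed, so capacity alone doesn't rule it out.
Shifts {Thu-PM, Sat-AM, Sat-PM} need 4 worker-slots in total, but the pickers available for any of those shifts (Gallo and Ferraro) can supply at most 3 among them. So no valid schedule exists.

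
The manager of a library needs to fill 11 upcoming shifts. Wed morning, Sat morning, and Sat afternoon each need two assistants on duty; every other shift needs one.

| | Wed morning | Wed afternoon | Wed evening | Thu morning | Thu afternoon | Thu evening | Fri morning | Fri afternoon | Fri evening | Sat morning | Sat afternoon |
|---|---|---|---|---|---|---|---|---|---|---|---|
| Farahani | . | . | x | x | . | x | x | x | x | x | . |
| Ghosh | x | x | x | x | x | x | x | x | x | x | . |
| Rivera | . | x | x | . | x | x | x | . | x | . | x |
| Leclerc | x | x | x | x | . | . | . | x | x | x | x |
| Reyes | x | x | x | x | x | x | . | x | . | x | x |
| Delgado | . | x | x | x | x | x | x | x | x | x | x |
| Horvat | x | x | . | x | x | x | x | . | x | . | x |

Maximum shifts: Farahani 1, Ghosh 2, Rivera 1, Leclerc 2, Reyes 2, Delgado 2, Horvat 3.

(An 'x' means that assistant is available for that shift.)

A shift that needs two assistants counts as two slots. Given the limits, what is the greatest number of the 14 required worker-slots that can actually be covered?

Total capacity across all assistants is 1+2+1+2+2+2+3 = 13, and 14 slots are needed, so at most 13 can be filled.
An assignment achieving 13: Wed morning→Ghosh+Leclerc, Wed afternoon→Delgado, Thu morning→Horvat, Thu afternoon→Ghosh, Thu evening→Horvat, Fri morning→Farahani, Fri afternoon→Leclerc, Fri evening→Horvat, Sat morning→Reyes+Delgado, Sat afternoon→Rivera+Reyes.
Loads: Farahani 1/1, Ghosh 2/2, Rivera 1/1, Leclerc 2/2, Reyes 2/2, Delgado 2/2, Horvat 3/3.

13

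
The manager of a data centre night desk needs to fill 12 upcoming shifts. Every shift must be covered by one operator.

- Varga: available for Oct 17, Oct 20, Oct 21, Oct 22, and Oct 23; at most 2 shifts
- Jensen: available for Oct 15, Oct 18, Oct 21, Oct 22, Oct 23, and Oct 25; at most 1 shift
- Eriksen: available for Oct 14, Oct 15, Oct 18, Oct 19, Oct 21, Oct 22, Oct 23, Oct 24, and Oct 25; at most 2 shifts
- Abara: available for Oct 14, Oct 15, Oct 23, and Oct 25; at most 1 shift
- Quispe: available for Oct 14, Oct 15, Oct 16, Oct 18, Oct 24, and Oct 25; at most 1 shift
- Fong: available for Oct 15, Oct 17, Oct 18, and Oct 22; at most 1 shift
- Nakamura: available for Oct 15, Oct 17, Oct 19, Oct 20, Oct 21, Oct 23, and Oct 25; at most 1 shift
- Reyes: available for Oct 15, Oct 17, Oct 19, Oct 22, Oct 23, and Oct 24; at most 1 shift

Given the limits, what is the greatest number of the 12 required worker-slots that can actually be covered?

10

Total capacity across all operators is 2+1+2+1+1+1+1+1 = 10, and 12 slots are needed, so at most 10 can be filled.
An assignment achieving 10: Oct 14→Eriksen, Oct 16→Quispe, Oct 17→Varga, Oct 18→Jensen, Oct 19→Eriksen, Oct 20→Varga, Oct 21→Nakamura, Oct 22→Fong, Oct 24→Reyes, Oct 25→Abara.
Loads: Varga 2/2, Jensen 1/1, Eriksen 2/2, Abara 1/1, Quispe 1/1, Fong 1/1, Nakamura 1/1, Reyes 1/1.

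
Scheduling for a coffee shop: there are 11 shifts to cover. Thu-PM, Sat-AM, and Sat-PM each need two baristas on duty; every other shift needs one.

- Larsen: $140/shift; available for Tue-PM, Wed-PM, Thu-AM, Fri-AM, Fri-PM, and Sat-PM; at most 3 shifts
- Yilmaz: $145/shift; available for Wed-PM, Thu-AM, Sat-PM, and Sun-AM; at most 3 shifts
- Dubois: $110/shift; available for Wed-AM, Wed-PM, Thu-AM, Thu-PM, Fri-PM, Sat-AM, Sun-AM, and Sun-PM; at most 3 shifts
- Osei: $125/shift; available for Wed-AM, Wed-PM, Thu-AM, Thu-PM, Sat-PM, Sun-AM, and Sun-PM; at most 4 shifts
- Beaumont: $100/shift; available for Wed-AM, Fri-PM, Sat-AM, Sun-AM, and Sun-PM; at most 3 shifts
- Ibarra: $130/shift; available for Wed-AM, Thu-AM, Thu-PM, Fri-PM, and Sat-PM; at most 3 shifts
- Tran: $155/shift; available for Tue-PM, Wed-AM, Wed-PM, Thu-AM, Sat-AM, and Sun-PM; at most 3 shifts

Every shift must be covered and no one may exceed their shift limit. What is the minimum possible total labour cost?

$1670

Fri-AM can only be covered by Larsen, so that assignment is forced.
Picking the cheapest available barista for each shift independently would cost $1600, but that ignores the shift limits.
An optimal schedule: Tue-PM→Larsen, Wed-AM→Osei, Wed-PM→Osei, Thu-AM→Ibarra, Thu-PM→Dubois+Osei, Fri-AM→Larsen, Fri-PM→Beaumont, Sat-AM→Beaumont+Dubois, Sat-PM→Osei+Ibarra, Sun-AM→Beaumont, Sun-PM→Dubois.
Total: 140 + 125 + 125 + 130 + 110 + 125 + 140 + 100 + 100 + 110 + 125 + 130 + 100 + 110 = $1670.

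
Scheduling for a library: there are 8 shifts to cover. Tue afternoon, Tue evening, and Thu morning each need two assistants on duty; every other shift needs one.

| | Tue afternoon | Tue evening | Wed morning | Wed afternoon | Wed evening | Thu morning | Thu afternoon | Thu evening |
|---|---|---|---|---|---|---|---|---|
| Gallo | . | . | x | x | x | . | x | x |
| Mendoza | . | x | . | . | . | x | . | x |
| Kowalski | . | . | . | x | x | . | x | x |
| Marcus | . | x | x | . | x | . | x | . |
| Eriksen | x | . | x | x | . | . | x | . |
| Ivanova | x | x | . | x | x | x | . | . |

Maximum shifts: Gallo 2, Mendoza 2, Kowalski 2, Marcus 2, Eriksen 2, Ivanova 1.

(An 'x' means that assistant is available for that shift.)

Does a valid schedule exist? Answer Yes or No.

Total capacity is 11 and 11 slots are needed, so capacity alone doesn't rule it out.
Shifts {Tue afternoon, Thu morning} need 4 worker-slots in total, but the assistants available for any of those shifts (Mendoza, Eriksen, and Ivanova) can supply at most 3 among them. So no valid schedule exists.

No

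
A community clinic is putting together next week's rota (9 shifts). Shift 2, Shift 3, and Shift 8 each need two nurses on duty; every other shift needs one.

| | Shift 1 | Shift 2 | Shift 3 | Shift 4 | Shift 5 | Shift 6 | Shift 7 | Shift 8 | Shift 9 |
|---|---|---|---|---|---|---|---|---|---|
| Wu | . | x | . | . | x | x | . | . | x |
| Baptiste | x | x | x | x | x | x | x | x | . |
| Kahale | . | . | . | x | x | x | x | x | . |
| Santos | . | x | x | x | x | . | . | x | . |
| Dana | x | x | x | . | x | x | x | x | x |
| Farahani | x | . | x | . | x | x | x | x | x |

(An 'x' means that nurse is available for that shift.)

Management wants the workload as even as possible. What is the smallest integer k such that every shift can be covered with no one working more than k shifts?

With 6 nurses and 12 worker-slots to fill, someone must work at least ⌈12/6⌉ = 2 shifts, so k ≥ 2.
k = 2 works: Shift 1→Baptiste, Shift 2→Santos+Dana, Shift 3→Santos+Dana, Shift 4→Baptiste, Shift 5→Farahani, Shift 6→Wu, Shift 7→Kahale, Shift 8→Kahale+Farahani, Shift 9→Wu.
Loads: Wu 2, Baptiste 2, Kahale 2, Santos 2, Dana 2, Farahani 2 — all ≤ 2.

2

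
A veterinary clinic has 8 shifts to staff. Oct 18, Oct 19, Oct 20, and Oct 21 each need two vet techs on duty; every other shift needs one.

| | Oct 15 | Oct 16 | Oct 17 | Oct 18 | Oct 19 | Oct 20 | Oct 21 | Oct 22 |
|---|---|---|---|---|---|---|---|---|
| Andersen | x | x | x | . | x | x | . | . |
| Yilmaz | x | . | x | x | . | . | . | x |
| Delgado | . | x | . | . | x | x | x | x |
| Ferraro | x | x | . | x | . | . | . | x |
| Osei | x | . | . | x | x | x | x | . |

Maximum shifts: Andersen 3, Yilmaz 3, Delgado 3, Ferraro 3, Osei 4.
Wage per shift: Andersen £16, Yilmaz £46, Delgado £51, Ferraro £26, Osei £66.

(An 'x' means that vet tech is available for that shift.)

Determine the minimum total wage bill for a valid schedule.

£437

Oct 21 can only be covered by Delgado and Osei, so that assignment is forced.
Picking the cheapest available vet tech for each shift independently would cost £397, but that ignores the shift limits.
An optimal schedule: Oct 15→Yilmaz, Oct 16→Ferraro, Oct 17→Andersen, Oct 18→Ferraro+Yilmaz, Oct 19→Andersen+Delgado, Oct 20→Andersen+Delgado, Oct 21→Delgado+Osei, Oct 22→Ferraro.
Total: 46 + 26 + 16 + 26 + 46 + 16 + 51 + 16 + 51 + 51 + 66 + 26 = £437.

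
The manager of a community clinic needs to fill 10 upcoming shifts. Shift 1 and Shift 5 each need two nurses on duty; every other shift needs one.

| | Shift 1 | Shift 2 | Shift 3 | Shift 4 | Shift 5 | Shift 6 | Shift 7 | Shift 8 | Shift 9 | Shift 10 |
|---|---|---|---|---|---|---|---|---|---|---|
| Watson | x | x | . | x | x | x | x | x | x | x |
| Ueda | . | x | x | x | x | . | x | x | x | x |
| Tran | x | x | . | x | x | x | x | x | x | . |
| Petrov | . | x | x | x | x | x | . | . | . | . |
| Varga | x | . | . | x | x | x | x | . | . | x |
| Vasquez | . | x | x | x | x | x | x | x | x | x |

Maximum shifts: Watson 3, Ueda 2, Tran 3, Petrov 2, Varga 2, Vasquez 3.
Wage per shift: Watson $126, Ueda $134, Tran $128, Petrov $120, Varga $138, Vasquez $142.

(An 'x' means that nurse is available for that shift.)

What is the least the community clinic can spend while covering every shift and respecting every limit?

$1546

Picking the cheapest available nurse for each shift independently would cost $1484, but that ignores the shift limits.
An optimal schedule: Shift 1→Watson+Tran, Shift 2→Tran, Shift 3→Ueda, Shift 4→Petrov, Shift 5→Petrov+Varga, Shift 6→Tran, Shift 7→Varga, Shift 8→Watson, Shift 9→Watson, Shift 10→Ueda.
Total: 126 + 128 + 128 + 134 + 120 + 120 + 138 + 128 + 138 + 126 + 126 + 134 = $1546.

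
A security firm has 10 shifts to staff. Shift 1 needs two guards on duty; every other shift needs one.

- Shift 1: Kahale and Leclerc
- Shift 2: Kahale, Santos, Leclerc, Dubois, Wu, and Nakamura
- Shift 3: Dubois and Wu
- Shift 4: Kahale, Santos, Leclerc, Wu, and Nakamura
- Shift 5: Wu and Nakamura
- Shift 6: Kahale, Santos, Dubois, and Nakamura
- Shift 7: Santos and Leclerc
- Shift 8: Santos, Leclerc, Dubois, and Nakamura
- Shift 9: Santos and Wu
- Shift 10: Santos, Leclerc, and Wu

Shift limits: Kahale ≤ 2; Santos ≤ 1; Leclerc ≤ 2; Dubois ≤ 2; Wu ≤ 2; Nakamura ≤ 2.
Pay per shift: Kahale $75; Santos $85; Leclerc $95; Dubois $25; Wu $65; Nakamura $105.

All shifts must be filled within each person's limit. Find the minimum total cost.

Shift 1 can only be covered by Kahale and Leclerc, so that assignment is forced.
Picking the cheapest available guard for each shift independently would cost $615, but that ignores the shift limits.
An optimal schedule: Shift 1→Kahale+Leclerc, Shift 2→Nakamura, Shift 3→Dubois, Shift 4→Nakamura, Shift 5→Wu, Shift 6→Kahale, Shift 7→Santos, Shift 8→Dubois, Shift 9→Wu, Shift 10→Leclerc.
Total: 75 + 95 + 105 + 25 + 105 + 65 + 75 + 85 + 25 + 65 + 95 = $815.

$815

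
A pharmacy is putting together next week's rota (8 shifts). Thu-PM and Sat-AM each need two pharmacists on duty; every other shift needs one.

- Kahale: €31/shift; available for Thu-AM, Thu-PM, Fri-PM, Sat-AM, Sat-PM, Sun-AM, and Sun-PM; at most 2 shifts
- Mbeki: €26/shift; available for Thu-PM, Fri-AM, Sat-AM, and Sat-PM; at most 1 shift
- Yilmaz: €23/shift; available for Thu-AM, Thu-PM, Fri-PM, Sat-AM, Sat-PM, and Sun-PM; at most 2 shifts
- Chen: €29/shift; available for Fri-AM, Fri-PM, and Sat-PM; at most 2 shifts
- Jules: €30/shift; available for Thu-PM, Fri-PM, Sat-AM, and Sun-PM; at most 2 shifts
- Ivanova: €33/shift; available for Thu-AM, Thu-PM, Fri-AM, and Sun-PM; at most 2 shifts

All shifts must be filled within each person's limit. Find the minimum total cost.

€285

Sun-AM can only be covered by Kahale, so that assignment is forced.
Picking the cheapest available pharmacist for each shift independently would cost €247, but that ignores the shift limits.
An optimal schedule: Thu-AM→Yilmaz, Thu-PM→Jules+Ivanova, Fri-AM→Mbeki, Fri-PM→Chen, Sat-AM→Jules+Kahale, Sat-PM→Chen, Sun-AM→Kahale, Sun-PM→Yilmaz.
Total: 23 + 30 + 33 + 26 + 29 + 30 + 31 + 29 + 31 + 23 = €285.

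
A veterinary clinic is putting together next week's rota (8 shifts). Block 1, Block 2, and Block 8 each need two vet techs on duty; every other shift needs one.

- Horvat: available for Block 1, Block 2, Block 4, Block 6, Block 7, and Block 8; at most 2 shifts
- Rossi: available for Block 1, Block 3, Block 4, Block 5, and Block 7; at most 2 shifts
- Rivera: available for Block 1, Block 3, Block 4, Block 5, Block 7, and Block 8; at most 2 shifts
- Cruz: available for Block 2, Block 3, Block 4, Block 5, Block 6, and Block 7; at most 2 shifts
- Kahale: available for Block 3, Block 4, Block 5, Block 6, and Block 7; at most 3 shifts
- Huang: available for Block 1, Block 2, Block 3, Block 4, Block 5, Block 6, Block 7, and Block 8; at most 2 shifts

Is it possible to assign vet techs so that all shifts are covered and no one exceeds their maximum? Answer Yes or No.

One valid schedule: Block 1→Rivera+Huang, Block 2→Horvat+Cruz, Block 3→Rossi, Block 4→Kahale, Block 5→Rossi, Block 6→Cruz, Block 7→Kahale, Block 8→Horvat+Rivera.
Loads: Horvat 2/2, Rossi 2/2, Rivera 2/2, Cruz 2/2, Kahale 2/3, Huang 1/2 — all within limits.

Yes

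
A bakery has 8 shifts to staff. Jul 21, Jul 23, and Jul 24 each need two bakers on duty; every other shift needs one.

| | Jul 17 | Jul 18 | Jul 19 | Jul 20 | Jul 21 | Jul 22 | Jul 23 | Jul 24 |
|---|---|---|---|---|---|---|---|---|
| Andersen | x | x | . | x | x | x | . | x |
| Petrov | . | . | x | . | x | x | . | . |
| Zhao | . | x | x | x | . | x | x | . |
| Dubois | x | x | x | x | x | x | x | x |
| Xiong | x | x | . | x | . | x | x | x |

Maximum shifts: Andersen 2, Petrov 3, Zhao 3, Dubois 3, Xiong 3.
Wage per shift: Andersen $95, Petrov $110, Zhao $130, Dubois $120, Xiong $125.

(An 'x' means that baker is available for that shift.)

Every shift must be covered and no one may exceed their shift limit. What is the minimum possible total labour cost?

$1255

Picking the cheapest available baker for each shift independently would cost $1155, but that ignores the shift limits.
An optimal schedule: Jul 17→Andersen, Jul 18→Dubois, Jul 19→Petrov, Jul 20→Xiong, Jul 21→Andersen+Petrov, Jul 22→Petrov, Jul 23→Dubois+Xiong, Jul 24→Dubois+Xiong.
Total: 95 + 120 + 110 + 125 + 95 + 110 + 110 + 120 + 125 + 120 + 125 = $1255.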